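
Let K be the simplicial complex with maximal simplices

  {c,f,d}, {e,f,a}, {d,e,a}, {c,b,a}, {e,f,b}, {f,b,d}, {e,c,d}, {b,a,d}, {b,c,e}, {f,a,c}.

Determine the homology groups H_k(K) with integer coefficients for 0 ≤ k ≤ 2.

Take the total order a < b < c < d < e < f on the vertex set. Then K (dimension 2) consists of the simplices:

  0-simplices (6): a, b, c, d, e, f
  1-simplices (15): ab, ac, ad, ae, af, bc, bd, be, bf, cd, ce, cf, de, df, ef
  2-simplices (10): abc, abd, acf, ade, aef, bce, bdf, bef, cde, cdf

Hence C_0 ≅ Z^6, C_1 ≅ Z^15, C_2 ≅ Z^10.

The boundary map ∂_1: C_1 → C_0 maps an edge to its endpoints' difference, ∂[p,q] = q − p.
This gives a 6×15 integer matrix of rank 5; reducing to Smith normal form yields diagonal entries (1,1,1,1,1).

∂_2: C_2 → C_1 acts by ∂[p,q,r] = [q,r] − [p,r] + [p,q]. For instance
  ∂abd = bd − ad + ab,
  ∂bdf = df − bf + bd.
As a 15×10 matrix over Z this has rank 10, with invariant factors (1,1,1,1,1,1,1,1,1,2).

Now H_k = ker ∂_k / im ∂_{k+1}, so:

  H_0: rank C_0 − rank ∂_1 = 6 − 5 = 1, and the invariant factors of ∂_1 are all 1, so H_0 ≅ Z.
  H_1: rank ker ∂_1 − rank ∂_2 = (15 − 5) − 10 = 0, and ∂_2 has invariant factor 2 > 1, so H_1 ≅ Z/2.
  H_2: rank ker ∂_2 − rank ∂_3 = (10 − 10) − 0 = 0, and there is no ∂_3, so H_2 ≅ 0.

(K is a triangulation of the real projective plane RP^2.)

H_0 ≅ Z,  H_1 ≅ Z/2,  H_2 = 0.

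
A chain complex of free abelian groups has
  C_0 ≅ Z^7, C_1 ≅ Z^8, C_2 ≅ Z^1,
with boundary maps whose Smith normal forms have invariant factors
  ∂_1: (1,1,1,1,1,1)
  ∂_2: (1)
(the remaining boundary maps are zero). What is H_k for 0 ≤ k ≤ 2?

H_0: b_0 = 7 − 0 − 6 = 1; torsion from ∂_1 factors > 1: none. So H_0 = Z.
H_1: b_1 = 8 − 6 − 1 = 1; torsion from ∂_2 factors > 1: none. So H_1 = Z.
H_2: b_2 = 1 − 1 − 0 = 0; torsion from ∂_3 factors > 1: none. So H_2 = 0.

H_0 = Z,  H_1 = Z,  H_2 = 0.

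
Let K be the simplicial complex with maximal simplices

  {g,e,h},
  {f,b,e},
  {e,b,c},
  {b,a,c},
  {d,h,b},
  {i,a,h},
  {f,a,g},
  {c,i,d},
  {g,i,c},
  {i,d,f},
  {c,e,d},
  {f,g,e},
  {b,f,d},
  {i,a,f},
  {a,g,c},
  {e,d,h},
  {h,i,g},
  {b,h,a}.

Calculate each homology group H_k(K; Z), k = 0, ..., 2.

Take the total order a < b < c < d < e < f < g < h < i on the vertex set. Then K (dimension 2) consists of the simplices:

  0-simplices (9): a, b, c, d, e, f, g, h, i
  1-simplices (27): ab, ac, af, ag, ah, ai, bc, bd, be, bf, bh, cd, ce, cg, ci, de, df, dh, di, ef, eg, eh, fg, fi, gh, gi, hi
  2-simplices (18): abc, abh, acg, afg, afi, ahi, bce, bdf, bdh, bef, cde, cdi, cgi, deh, dfi, efg, egh, ghi

Hence C_0 ≅ Z^9, C_1 ≅ Z^27, C_2 ≅ Z^18.

Boundary ∂_1: C_1 → C_0 maps an edge to its endpoints' difference, ∂[p,q] = q − p. For instance
  ∂ce = e − c.
This gives a 9×27 integer matrix of rank 8; reducing to Smith normal form yields diagonal entries (1,1,1,1,1,1,1,1).

Boundary ∂_2: C_2 → C_1 sends each 2-simplex [p,q,r] to [q,r] − [p,r] + [p,q]. For instance
  ∂afi = fi − ai + af,
  ∂cde = de − ce + cd.
As a 27×18 matrix over Z this has rank 18, with invariant factors (1,1,1,1,1,1,1,1,1,1,1,1,1,1,1,1,1,2).

From H_k ≅ ker(∂_k) / im(∂_{k+1}) we obtain:

  H_0: rank C_0 − rank ∂_1 = 9 − 8 = 1, and the invariant factors of ∂_1 are all 1, so H_0 = Z.
  H_1: rank ker ∂_1 − rank ∂_2 = (27 − 8) − 18 = 1, and ∂_2 has invariant factor 2 > 1, so H_1 = Z × Z/2.
  H_2: rank ker ∂_2 − rank ∂_3 = (18 − 18) − 0 = 0, and there is no ∂_3, so H_2 = 0.

As a check, the Euler characteristic is 9 − 27 + 18 = 0, which agrees with 1 − 1 + 0 = 0.

H_0 = Z,  H_1 = Z × Z/2,  H_2 = 0.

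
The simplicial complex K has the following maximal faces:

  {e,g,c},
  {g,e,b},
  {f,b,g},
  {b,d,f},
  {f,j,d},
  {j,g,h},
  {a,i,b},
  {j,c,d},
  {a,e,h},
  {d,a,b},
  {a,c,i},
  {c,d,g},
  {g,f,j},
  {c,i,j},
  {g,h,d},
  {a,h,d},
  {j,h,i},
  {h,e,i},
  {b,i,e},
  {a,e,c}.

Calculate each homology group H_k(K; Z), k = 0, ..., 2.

We work with the vertex ordering a < b < c < d < e < f < g < h < i < j. The simplices of K, each written with vertices in increasing order, are:

  0-simplices (10): a, b, c, d, e, f, g, h, i, j
  1-simplices (30): ab, ac, ad, ae, ah, ai, bd, be, bf, bg, bi, cd, ce, cg, ci, cj, df, dg, dh, dj, eg, eh, ei, fg, fj, gh, gj, hi, hj, ij
  2-simplices (20): abd, abi, ace, aci, adh, aeh, bdf, beg, bei, bfg, cdg, cdj, ceg, cij, dfj, dgh, ehi, fgj, ghj, hij

giving chain groups C_0 ≅ Z^10, C_1 ≅ Z^30, C_2 ≅ Z^20.

∂_1: C_1 → C_0 is given by ∂[p,q] = [q] − [p].
This gives a 10×30 integer matrix of rank 9; reducing to Smith normal form yields diagonal entries (1,1,1,1,1,1,1,1,1).

∂_2: C_2 → C_1 acts by ∂[p,q,r] = [q,r] − [p,r] + [p,q]. For instance
  ∂ehi = hi − ei + eh,
  ∂fgj = gj − fj + fg.
As a 30×20 matrix over Z this has rank 20, with invariant factors (1,1,1,1,1,1,1,1,1,1,1,1,1,1,1,1,1,1,1,2).

Reading off H_k = ker ∂_k / im ∂_{k+1}:

  H_0: rank C_0 − rank ∂_1 = 10 − 9 = 1, and the invariant factors of ∂_1 are all 1, so H_0 ≅ Z.
  H_1: rank ker ∂_1 − rank ∂_2 = (30 − 9) − 20 = 1, and ∂_2 has invariant factor 2 > 1, so H_1 ≅ Z ⊕ Z_2.
  H_2: rank ker ∂_2 − rank ∂_3 = (20 − 20) − 0 = 0, and there is no ∂_3, so H_2 ≅ 0.

H_0 ≅ Z,  H_1 ≅ Z ⊕ Z_2,  H_2 = 0.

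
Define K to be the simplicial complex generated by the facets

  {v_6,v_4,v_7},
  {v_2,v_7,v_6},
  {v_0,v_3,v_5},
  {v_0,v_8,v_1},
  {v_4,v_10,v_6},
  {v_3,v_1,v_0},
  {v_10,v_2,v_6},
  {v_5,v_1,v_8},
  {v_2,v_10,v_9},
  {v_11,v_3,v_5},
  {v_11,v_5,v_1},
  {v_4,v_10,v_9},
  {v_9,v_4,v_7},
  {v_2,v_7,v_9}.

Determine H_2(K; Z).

Fix the vertex order v_0 < v_1 < v_2 < v_3 < v_4 < v_5 < v_6 < v_7 < v_8 < v_9 < v_10 < v_11 and write every simplex with vertices in increasing order. Then dim K = 2 and the simplices of K are:

  0-simplices (12): [v_0], [v_1], [v_2], [v_3], [v_4], [v_5], [v_6], [v_7], [v_8], [v_9], [v_10], [v_11]
  1-simplices (24): (24 of them)
  2-simplices (14): (14 of them)

so the chain groups are C_0 ≅ Z^12, C_1 ≅ Z^24, C_2 ≅ Z^14.

Boundary ∂_1: C_1 → C_0 sends each edge [p,q] (with p < q) to q − p. For instance
  ∂[v_0,v_8] = [v_8] − [v_0].
The resulting 12×24 matrix has rank 10, and its Smith normal form has invariant factors (1,1,1,1,1,1,1,1,1,1).

Boundary ∂_2: C_2 → C_1 acts by ∂[p,q,r] = [q,r] − [p,r] + [p,q]. For instance
  ∂[v_4,v_9,v_10] = [v_9,v_10] − [v_4,v_10] + [v_4,v_9],
  ∂[v_4,v_6,v_7] = [v_6,v_7] − [v_4,v_7] + [v_4,v_6].
This gives a 24×14 integer matrix of rank 13; reducing to Smith normal form yields diagonal entries (1,1,1,1,1,1,1,1,1,1,1,1,1).

Computing H_k = (kernel of ∂_k) / (image of ∂_{k+1}):

  H_2: rank ker ∂_2 − rank ∂_3 = (14 − 13) − 0 = 1, and there is no ∂_3, so H_2 = Z.

H_2 ≅ Z.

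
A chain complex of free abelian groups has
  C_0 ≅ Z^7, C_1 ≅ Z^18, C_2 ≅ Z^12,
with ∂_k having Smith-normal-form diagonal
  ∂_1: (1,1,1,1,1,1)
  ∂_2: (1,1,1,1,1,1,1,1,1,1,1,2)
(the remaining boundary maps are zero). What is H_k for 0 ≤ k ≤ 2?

H_0: b_0 = 7 − 0 − 6 = 1; torsion from ∂_1 factors > 1: none. So H_0 ≅ Z.
H_1: b_1 = 18 − 6 − 12 = 0; torsion from ∂_2 factors > 1: [2]. So H_1 ≅ Z/2.
H_2: b_2 = 12 − 12 − 0 = 0; torsion from ∂_3 factors > 1: none. So H_2 ≅ 0.

H_0 ≅ Z,  H_1 ≅ Z/2,  H_2 = 0.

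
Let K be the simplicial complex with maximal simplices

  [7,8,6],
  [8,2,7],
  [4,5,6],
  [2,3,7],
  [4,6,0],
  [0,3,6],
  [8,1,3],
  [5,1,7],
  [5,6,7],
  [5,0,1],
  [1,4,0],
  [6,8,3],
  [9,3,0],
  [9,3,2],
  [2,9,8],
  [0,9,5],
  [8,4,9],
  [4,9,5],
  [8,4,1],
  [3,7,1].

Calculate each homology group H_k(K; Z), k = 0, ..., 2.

H_0 ≅ Z,  H_1 ≅ Z ⊕ Z/2,  H_2 = 0.

Order the vertices as 0 < 1 < 2 < 3 < 4 < 5 < 6 < 7 < 8 < 9. Listing each simplex with vertices in this order, K has dimension 2 with simplices:

  0-simplices (10): [0], [1], [2], [3], [4], [5], [6], [7], [8], [9]
  1-simplices (30): (30 of them)
  2-simplices (20): (20 of them)

so the chain groups are C_0 ≅ Z^10, C_1 ≅ Z^30, C_2 ≅ Z^20.

Boundary ∂_1: C_1 → C_0 is given by ∂[p,q] = [q] − [p]. For instance
  ∂[1,4] = [4] − [1].
The resulting 10×30 matrix has rank 9, and its Smith normal form has invariant factors (1,1,1,1,1,1,1,1,1).

Boundary ∂_2: C_2 → C_1 maps a triangle to the signed sum of its edges. For instance
  ∂[6,7,8] = [7,8] − [6,8] + [6,7],
  ∂[3,6,8] = [6,8] − [3,8] + [3,6].
This gives a 30×20 integer matrix of rank 20; reducing to Smith normal form yields diagonal entries (1,1,1,1,1,1,1,1,1,1,1,1,1,1,1,1,1,1,1,2).

From H_k ≅ ker(∂_k) / im(∂_{k+1}) we obtain:

  H_0: rank C_0 − rank ∂_1 = 10 − 9 = 1, and the invariant factors of ∂_1 are all 1, so H_0 = Z.
  H_1: rank ker ∂_1 − rank ∂_2 = (30 − 9) − 20 = 1, and ∂_2 has invariant factor 2 > 1, so H_1 = Z ⊕ Z/2.
  H_2: rank ker ∂_2 − rank ∂_3 = (20 − 20) − 0 = 0, and there is no ∂_3, so H_2 = 0.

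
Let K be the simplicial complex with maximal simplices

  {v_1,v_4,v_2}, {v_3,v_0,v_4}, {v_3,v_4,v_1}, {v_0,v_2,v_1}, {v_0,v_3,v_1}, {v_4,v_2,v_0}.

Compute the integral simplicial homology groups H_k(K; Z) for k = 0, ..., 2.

H_0 ≅ Z,  H_1 = 0,  H_2 ≅ Z.

We work with the vertex ordering v_0 < v_1 < v_2 < v_3 < v_4. The simplices of K, each written with vertices in increasing order, are:

  0-simplices (5): [v_0], [v_1], [v_2], [v_3], [v_4]
  1-simplices (9): [v_0,v_1], [v_0,v_2], [v_0,v_3], [v_0,v_4], [v_1,v_2], [v_1,v_3], [v_1,v_4], [v_2,v_4], [v_3,v_4]
  2-simplices (6): [v_0,v_1,v_2], [v_0,v_1,v_3], [v_0,v_2,v_4], [v_0,v_3,v_4], [v_1,v_2,v_4], [v_1,v_3,v_4]

so the chain groups are C_0 ≅ Z^5, C_1 ≅ Z^9, C_2 ≅ Z^6.

The boundary map ∂_1: C_1 → C_0 is given by ∂[p,q] = [q] − [p]. For instance
  ∂[v_1,v_4] = [v_4] − [v_1].
This gives a 5×9 integer matrix of rank 4; reducing to Smith normal form yields diagonal entries (1,1,1,1).

∂_2: C_2 → C_1 acts by ∂[p,q,r] = [q,r] − [p,r] + [p,q]. For instance
  ∂[v_0,v_1,v_3] = [v_1,v_3] − [v_0,v_3] + [v_0,v_1],
  ∂[v_1,v_2,v_4] = [v_2,v_4] − [v_1,v_4] + [v_1,v_2].
The 9×6 boundary matrix has rank 5 and Smith normal form diag(1,1,1,1,1).

Reading off H_k = ker ∂_k / im ∂_{k+1}:

  H_0: rank C_0 − rank ∂_1 = 5 − 4 = 1, and the invariant factors of ∂_1 are all 1, so H_0 ≅ Z.
  H_1: rank ker ∂_1 − rank ∂_2 = (9 − 4) − 5 = 0, and the invariant factors of ∂_2 are all 1, so H_1 ≅ 0.
  H_2: rank ker ∂_2 − rank ∂_3 = (6 − 5) − 0 = 1, and there is no ∂_3, so H_2 ≅ Z.

As a check, the Euler characteristic is 5 − 9 + 6 = 2, which agrees with 1 − 0 + 1 = 2.
(K is a triangulation of the 2-sphere S^2.)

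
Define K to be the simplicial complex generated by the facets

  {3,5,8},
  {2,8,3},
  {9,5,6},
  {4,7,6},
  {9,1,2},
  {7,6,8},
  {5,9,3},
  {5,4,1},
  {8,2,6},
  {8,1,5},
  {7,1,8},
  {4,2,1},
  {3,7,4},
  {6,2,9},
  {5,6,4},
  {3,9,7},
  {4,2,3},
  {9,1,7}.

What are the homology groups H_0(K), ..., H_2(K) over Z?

H_0 ≅ Z,  H_1 ≅ Z^2,  H_2 ≅ Z.

K has 9 vertices, 27 edges, 18 triangles.
rank ∂_0 = 0, rank ∂_1 = 8 ⇒ b_0 = 9 − 0 − 8 = 1; all invariant factors of ∂_1 are 1 so no torsion. So H_0 ≅ Z.
rank ∂_1 = 8, rank ∂_2 = 17 ⇒ b_1 = 27 − 8 − 17 = 2; all invariant factors of ∂_2 are 1 so no torsion. So H_1 ≅ Z^2.
rank ∂_2 = 17, rank ∂_3 = 0 ⇒ b_2 = 18 − 17 − 0 = 1. So H_2 ≅ Z.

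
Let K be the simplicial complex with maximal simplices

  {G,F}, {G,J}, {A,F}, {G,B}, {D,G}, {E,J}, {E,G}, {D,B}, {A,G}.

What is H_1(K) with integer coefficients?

Fix the vertex order A < B < D < E < F < G < J and write every simplex with vertices in increasing order. Then dim K = 1 and the simplices of K are:

  0-simplices (7): A, B, D, E, F, G, J
  1-simplices (9): AF, AG, BD, BG, DG, EG, EJ, FG, GJ

Hence C_0 ≅ Z^7, C_1 ≅ Z^9.

∂_1: C_1 → C_0 maps an edge to its endpoints' difference, ∂[p,q] = q − p.
As a 7×9 matrix over Z this has rank 6, with invariant factors (1,1,1,1,1,1).

Reading off H_k = ker ∂_k / im ∂_{k+1}:

  H_1: rank ker ∂_1 − rank ∂_2 = (9 − 6) − 0 = 3, and there is no ∂_2, so H_1 ≅ Z^3.

(K is a triangulation of a wedge of 3 circles.)

H_1 = Z^3.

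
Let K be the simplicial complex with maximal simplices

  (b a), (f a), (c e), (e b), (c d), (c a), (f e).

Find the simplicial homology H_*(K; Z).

H_0 ≅ Z,  H_1 ≅ Z^2.

We work with the vertex ordering a < b < c < d < e < f. The simplices of K, each written with vertices in increasing order, are:

  0-simplices (6): a, b, c, d, e, f
  1-simplices (7): ab, ac, af, be, cd, ce, ef

giving chain groups C_0 ≅ Z^6, C_1 ≅ Z^7.

∂_1: C_1 → C_0 sends each edge [p,q] (with p < q) to q − p.
This gives a 6×7 integer matrix of rank 5; reducing to Smith normal form yields diagonal entries (1,1,1,1,1).

Reading off H_k = ker ∂_k / im ∂_{k+1}:

  H_0: rank C_0 − rank ∂_1 = 6 − 5 = 1, and the invariant factors of ∂_1 are all 1, so H_0 ≅ Z.
  H_1: rank ker ∂_1 − rank ∂_2 = (7 − 5) − 0 = 2, and there is no ∂_2, so H_1 ≅ Z^2.

As a check, the Euler characteristic is 6 − 7 = -1, which agrees with 1 − 2 = -1.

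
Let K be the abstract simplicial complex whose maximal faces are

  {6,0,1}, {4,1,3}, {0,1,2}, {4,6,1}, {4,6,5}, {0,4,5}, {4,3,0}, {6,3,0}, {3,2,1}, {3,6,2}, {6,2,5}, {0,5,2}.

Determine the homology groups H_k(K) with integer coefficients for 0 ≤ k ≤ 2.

H_0 ≅ Z,  H_1 ≅ Z/2,  H_2 = 0.

We work with the vertex ordering 0 < 1 < 2 < 3 < 4 < 5 < 6. The simplices of K, each written with vertices in increasing order, are:

  0-simplices (7): [0], [1], [2], [3], [4], [5], [6]
  1-simplices (18): [0,1], [0,2], [0,3], [0,4], [0,5], [0,6], [1,2], [1,3], [1,4], [1,6], [2,3], [2,5], [2,6], [3,4], [3,6], [4,5], [4,6], [5,6]
  2-simplices (12): [0,1,2], [0,1,6], [0,2,5], [0,3,4], [0,3,6], [0,4,5], [1,2,3], [1,3,4], [1,4,6], [2,3,6], [2,5,6], [4,5,6]

so the chain groups are C_0 ≅ Z^7, C_1 ≅ Z^18, C_2 ≅ Z^12.

Boundary ∂_1: C_1 → C_0 is given by ∂[p,q] = [q] − [p]. For instance
  ∂[0,3] = [3] − [0].
The resulting 7×18 matrix has rank 6, and its Smith normal form has invariant factors (1,1,1,1,1,1).

Boundary ∂_2: C_2 → C_1 acts by ∂[p,q,r] = [q,r] − [p,r] + [p,q]. For instance
  ∂[0,1,6] = [1,6] − [0,6] + [0,1],
  ∂[1,2,3] = [2,3] − [1,3] + [1,2].
The resulting 18×12 matrix has rank 12, and its Smith normal form has invariant factors (1,1,1,1,1,1,1,1,1,1,1,2).

From H_k ≅ ker(∂_k) / im(∂_{k+1}) we obtain:

  H_0: rank C_0 − rank ∂_1 = 7 − 6 = 1, and the invariant factors of ∂_1 are all 1, so H_0 = Z.
  H_1: rank ker ∂_1 − rank ∂_2 = (18 − 6) − 12 = 0, and ∂_2 has invariant factor 2 > 1, so H_1 = Z/2.
  H_2: rank ker ∂_2 − rank ∂_3 = (12 − 12) − 0 = 0, and there is no ∂_3, so H_2 = 0.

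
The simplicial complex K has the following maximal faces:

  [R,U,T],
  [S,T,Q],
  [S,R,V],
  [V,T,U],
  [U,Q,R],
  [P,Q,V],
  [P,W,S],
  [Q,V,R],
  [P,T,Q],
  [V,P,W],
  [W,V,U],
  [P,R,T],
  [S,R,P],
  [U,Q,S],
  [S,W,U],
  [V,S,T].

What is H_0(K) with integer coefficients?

Take the total order P < Q < R < S < T < U < V < W on the vertex set. Then K (dimension 2) consists of the simplices:

  0-simplices (8): P, Q, R, S, T, U, V, W
  1-simplices (24): PQ, PR, PS, PT, PV, PW, QR, QS, QT, QU, QV, RS, RT, RU, RV, ST, SU, SV, SW, TU, TV, UV, UW, VW
  2-simplices (16): PQT, PQV, PRS, PRT, PSW, PVW, QRU, QRV, QST, QSU, RSV, RTU, STV, SUW, TUV, UVW

Hence C_0 ≅ Z^8, C_1 ≅ Z^24, C_2 ≅ Z^16.

∂_1: C_1 → C_0 is given by ∂[p,q] = [q] − [p]. For instance
  ∂PR = R − P.
This gives a 8×24 integer matrix of rank 7; reducing to Smith normal form yields diagonal entries (1,1,1,1,1,1,1).

∂_2: C_2 → C_1 sends each 2-simplex [p,q,r] to [q,r] − [p,r] + [p,q]. For instance
  ∂PRT = RT − PT + PR,
  ∂PVW = VW − PW + PV.
The resulting 24×16 matrix has rank 15, and its Smith normal form has invariant factors (1,1,1,1,1,1,1,1,1,1,1,1,1,1,1).

Now H_k = ker ∂_k / im ∂_{k+1}, so:

  H_0: rank C_0 − rank ∂_1 = 8 − 7 = 1, and the invariant factors of ∂_1 are all 1, so H_0 ≅ Z.

H_0 = Z.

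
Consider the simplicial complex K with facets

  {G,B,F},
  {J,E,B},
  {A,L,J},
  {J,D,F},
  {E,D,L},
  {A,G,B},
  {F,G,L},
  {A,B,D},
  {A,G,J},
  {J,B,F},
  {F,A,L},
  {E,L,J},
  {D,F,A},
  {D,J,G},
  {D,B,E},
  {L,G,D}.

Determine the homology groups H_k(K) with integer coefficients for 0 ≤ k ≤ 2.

H_0 ≅ Z,  H_1 ≅ Z^2,  H_2 ≅ Z.

K has 8 vertices, 24 edges, 16 triangles.
rank ∂_0 = 0, rank ∂_1 = 7 ⇒ b_0 = 8 − 0 − 7 = 1; all invariant factors of ∂_1 are 1 so no torsion. So H_0 = Z.
rank ∂_1 = 7, rank ∂_2 = 15 ⇒ b_1 = 24 − 7 − 15 = 2; all invariant factors of ∂_2 are 1 so no torsion. So H_1 = Z^2.
rank ∂_2 = 15, rank ∂_3 = 0 ⇒ b_2 = 16 − 15 − 0 = 1. So H_2 = Z.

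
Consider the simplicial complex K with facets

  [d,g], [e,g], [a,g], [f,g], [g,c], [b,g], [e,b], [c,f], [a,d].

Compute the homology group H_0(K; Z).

H_0 ≅ Z.

We work with the vertex ordering a < b < c < d < e < f < g. The simplices of K, each written with vertices in increasing order, are:

  0-simplices (7): a, b, c, d, e, f, g
  1-simplices (9): ad, ag, be, bg, cf, cg, dg, eg, fg

Hence C_0 ≅ Z^7, C_1 ≅ Z^9.

∂_1: C_1 → C_0 maps an edge to its endpoints' difference, ∂[p,q] = q − p.
As a 7×9 matrix over Z this has rank 6, with invariant factors (1,1,1,1,1,1).

Now H_k = ker ∂_k / im ∂_{k+1}, so:

  H_0: rank C_0 − rank ∂_1 = 7 − 6 = 1, and the invariant factors of ∂_1 are all 1, so H_0 = Z.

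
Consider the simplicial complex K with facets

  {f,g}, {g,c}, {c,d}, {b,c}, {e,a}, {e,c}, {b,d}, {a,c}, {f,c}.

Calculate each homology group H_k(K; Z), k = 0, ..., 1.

H_0 ≅ Z,  H_1 ≅ Z^3.

Fix the vertex order a < b < c < d < e < f < g and write every simplex with vertices in increasing order. Then dim K = 1 and the simplices of K are:

  0-simplices (7): a, b, c, d, e, f, g
  1-simplices (9): ac, ae, bc, bd, cd, ce, cf, cg, fg

so the chain groups are C_0 ≅ Z^7, C_1 ≅ Z^9.

The boundary map ∂_1: C_1 → C_0 sends each edge [p,q] (with p < q) to q − p.
The resulting 7×9 matrix has rank 6, and its Smith normal form has invariant factors (1,1,1,1,1,1).

Reading off H_k = ker ∂_k / im ∂_{k+1}:

  H_0: rank C_0 − rank ∂_1 = 7 − 6 = 1, and the invariant factors of ∂_1 are all 1, so H_0 ≅ Z.
  H_1: rank ker ∂_1 − rank ∂_2 = (9 − 6) − 0 = 3, and there is no ∂_2, so H_1 ≅ Z^3.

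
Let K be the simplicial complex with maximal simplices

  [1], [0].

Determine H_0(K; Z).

H_0 = Z^2.

Order the vertices as 0 < 1. Listing each simplex with vertices in this order, K has dimension 0 with simplices:

  0-simplices (2): [0], [1]

so the chain groups are C_0 ≅ Z^2.

Now H_k = ker ∂_k / im ∂_{k+1}, so:

  H_0: rank C_0 − rank ∂_1 = 2 − 0 = 2, and there is no ∂_1, so H_0 ≅ Z^2.

(K is a triangulation of a set of 2 points.)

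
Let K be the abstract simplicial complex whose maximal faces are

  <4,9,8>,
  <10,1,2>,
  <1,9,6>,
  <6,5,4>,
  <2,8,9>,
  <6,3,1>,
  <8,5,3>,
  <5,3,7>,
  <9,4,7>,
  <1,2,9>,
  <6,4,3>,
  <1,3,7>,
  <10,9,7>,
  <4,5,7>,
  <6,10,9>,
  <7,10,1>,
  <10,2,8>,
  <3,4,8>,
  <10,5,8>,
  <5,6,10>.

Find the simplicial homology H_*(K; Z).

H_0 = Z,  H_1 = Z ⊕ Z/2,  H_2 = 0.

Order the vertices as 1 < 2 < 3 < 4 < 5 < 6 < 7 < 8 < 9 < 10. Listing each simplex with vertices in this order, K has dimension 2 with simplices:

  0-simplices (10): [1], [2], [3], [4], [5], [6], [7], [8], [9], [10]
  1-simplices (30): (30 of them)
  2-simplices (20): (20 of them)

Hence C_0 ≅ Z^10, C_1 ≅ Z^30, C_2 ≅ Z^20.

The boundary map ∂_1: C_1 → C_0 sends each edge [p,q] (with p < q) to q − p.
As a 10×30 matrix over Z this has rank 9, with invariant factors (1,1,1,1,1,1,1,1,1).

Boundary ∂_2: C_2 → C_1 sends each 2-simplex [p,q,r] to [q,r] − [p,r] + [p,q]. For instance
  ∂[4,8,9] = [8,9] − [4,9] + [4,8],
  ∂[3,4,6] = [4,6] − [3,6] + [3,4].
The 30×20 boundary matrix has rank 20 and Smith normal form diag(1,1,1,1,1,1,1,1,1,1,1,1,1,1,1,1,1,1,1,2).

Now H_k = ker ∂_k / im ∂_{k+1}, so:

  H_0: rank C_0 − rank ∂_1 = 10 − 9 = 1, and the invariant factors of ∂_1 are all 1, so H_0 = Z.
  H_1: rank ker ∂_1 − rank ∂_2 = (30 − 9) − 20 = 1, and ∂_2 has invariant factor 2 > 1, so H_1 = Z ⊕ Z/2.
  H_2: rank ker ∂_2 − rank ∂_3 = (20 − 20) − 0 = 0, and there is no ∂_3, so H_2 = 0.

As a check, the Euler characteristic is 10 − 30 + 20 = 0, which agrees with 1 − 1 + 0 = 0.
(K is a triangulation of the Klein bottle.)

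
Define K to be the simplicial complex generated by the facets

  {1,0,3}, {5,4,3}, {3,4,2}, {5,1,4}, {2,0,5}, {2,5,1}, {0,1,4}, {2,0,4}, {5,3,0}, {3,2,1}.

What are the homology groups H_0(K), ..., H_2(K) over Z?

Order the vertices as 0 < 1 < 2 < 3 < 4 < 5. Listing each simplex with vertices in this order, K has dimension 2 with simplices:

  0-simplices (6): [0], [1], [2], [3], [4], [5]
  1-simplices (15): [0,1], [0,2], [0,3], [0,4], [0,5], [1,2], [1,3], [1,4], [1,5], [2,3], [2,4], [2,5], [3,4], [3,5], [4,5]
  2-simplices (10): [0,1,3], [0,1,4], [0,2,4], [0,2,5], [0,3,5], [1,2,3], [1,2,5], [1,4,5], [2,3,4], [3,4,5]

giving chain groups C_0 ≅ Z^6, C_1 ≅ Z^15, C_2 ≅ Z^10.

Boundary ∂_1: C_1 → C_0 is given by ∂[p,q] = [q] − [p]. For instance
  ∂[3,5] = [5] − [3].
As a 6×15 matrix over Z this has rank 5, with invariant factors (1,1,1,1,1).

The boundary map ∂_2: C_2 → C_1 sends each 2-simplex [p,q,r] to [q,r] − [p,r] + [p,q]. For instance
  ∂[0,2,5] = [2,5] − [0,5] + [0,2],
  ∂[2,3,4] = [3,4] − [2,4] + [2,3].
The 15×10 boundary matrix has rank 10 and Smith normal form diag(1,1,1,1,1,1,1,1,1,2).

From H_k ≅ ker(∂_k) / im(∂_{k+1}) we obtain:

  H_0: rank C_0 − rank ∂_1 = 6 − 5 = 1, and the invariant factors of ∂_1 are all 1, so H_0 ≅ Z.
  H_1: rank ker ∂_1 − rank ∂_2 = (15 − 5) − 10 = 0, and ∂_2 has invariant factor 2 > 1, so H_1 ≅ Z/2.
  H_2: rank ker ∂_2 − rank ∂_3 = (10 − 10) − 0 = 0, and there is no ∂_3, so H_2 ≅ 0.

As a check, the Euler characteristic is 6 − 15 + 10 = 1, which agrees with 1 − 0 + 0 = 1.
(K is a triangulation of the real projective plane RP^2.)

H_0 = Z,  H_1 = Z/2,  H_2 = 0.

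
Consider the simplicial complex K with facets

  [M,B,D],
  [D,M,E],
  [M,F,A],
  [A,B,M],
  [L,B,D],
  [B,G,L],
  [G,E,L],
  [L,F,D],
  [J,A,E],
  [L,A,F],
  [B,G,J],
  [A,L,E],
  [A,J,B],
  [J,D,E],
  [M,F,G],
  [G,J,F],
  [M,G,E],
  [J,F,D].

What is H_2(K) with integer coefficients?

Take the total order A < B < D < E < F < G < J < L < M on the vertex set. Then K (dimension 2) consists of the simplices:

  0-simplices (9): A, B, D, E, F, G, J, L, M
  1-simplices (27): AB, AE, AF, AJ, AL, AM, BD, BG, BJ, BL, BM, DE, DF, DJ, DL, DM, EG, EJ, EL, EM, FG, FJ, FL, FM, GJ, GL, GM
  2-simplices (18): ABJ, ABM, AEJ, AEL, AFL, AFM, BDL, BDM, BGJ, BGL, DEJ, DEM, DFJ, DFL, EGL, EGM, FGJ, FGM

so the chain groups are C_0 ≅ Z^9, C_1 ≅ Z^27, C_2 ≅ Z^18.

Boundary ∂_1: C_1 → C_0 sends each edge [p,q] (with p < q) to q − p. For instance
  ∂FL = L − F.
As a 9×27 matrix over Z this has rank 8, with invariant factors (1,1,1,1,1,1,1,1).

The boundary map ∂_2: C_2 → C_1 sends each 2-simplex [p,q,r] to [q,r] − [p,r] + [p,q]. For instance
  ∂AEL = EL − AL + AE,
  ∂EGM = GM − EM + EG.
This gives a 27×18 integer matrix of rank 17; reducing to Smith normal form yields diagonal entries (1,1,1,1,1,1,1,1,1,1,1,1,1,1,1,1,1).

Reading off H_k = ker ∂_k / im ∂_{k+1}:

  H_2: rank ker ∂_2 − rank ∂_3 = (18 − 17) − 0 = 1, and there is no ∂_3, so H_2 = Z.

H_2 = Z.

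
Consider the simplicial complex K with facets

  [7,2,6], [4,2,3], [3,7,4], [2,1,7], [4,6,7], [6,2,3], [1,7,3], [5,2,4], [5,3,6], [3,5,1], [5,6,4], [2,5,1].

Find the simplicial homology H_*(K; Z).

Fix the vertex order 1 < 2 < 3 < 4 < 5 < 6 < 7 and write every simplex with vertices in increasing order. Then dim K = 2 and the simplices of K are:

  0-simplices (7): [1], [2], [3], [4], [5], [6], [7]
  1-simplices (18): [1,2], [1,3], [1,5], [1,7], [2,3], [2,4], [2,5], [2,6], [2,7], [3,4], [3,5], [3,6], [3,7], [4,5], [4,6], [4,7], [5,6], [6,7]
  2-simplices (12): [1,2,5], [1,2,7], [1,3,5], [1,3,7], [2,3,4], [2,3,6], [2,4,5], [2,6,7], [3,4,7], [3,5,6], [4,5,6], [4,6,7]

Hence C_0 ≅ Z^7, C_1 ≅ Z^18, C_2 ≅ Z^12.

∂_1: C_1 → C_0 maps an edge to its endpoints' difference, ∂[p,q] = q − p. For instance
  ∂[1,2] = [2] − [1].
The resulting 7×18 matrix has rank 6, and its Smith normal form has invariant factors (1,1,1,1,1,1).

Boundary ∂_2: C_2 → C_1 acts by ∂[p,q,r] = [q,r] − [p,r] + [p,q]. For instance
  ∂[4,6,7] = [6,7] − [4,7] + [4,6],
  ∂[2,3,4] = [3,4] − [2,4] + [2,3].
This gives a 18×12 integer matrix of rank 12; reducing to Smith normal form yields diagonal entries (1,1,1,1,1,1,1,1,1,1,1,2).

From H_k ≅ ker(∂_k) / im(∂_{k+1}) we obtain:

  H_0: rank C_0 − rank ∂_1 = 7 − 6 = 1, and the invariant factors of ∂_1 are all 1, so H_0 ≅ Z.
  H_1: rank ker ∂_1 − rank ∂_2 = (18 − 6) − 12 = 0, and ∂_2 has invariant factor 2 > 1, so H_1 ≅ Z/2Z.
  H_2: rank ker ∂_2 − rank ∂_3 = (12 − 12) − 0 = 0, and there is no ∂_3, so H_2 ≅ 0.

H_0 ≅ Z,  H_1 ≅ Z/2Z,  H_2 = 0.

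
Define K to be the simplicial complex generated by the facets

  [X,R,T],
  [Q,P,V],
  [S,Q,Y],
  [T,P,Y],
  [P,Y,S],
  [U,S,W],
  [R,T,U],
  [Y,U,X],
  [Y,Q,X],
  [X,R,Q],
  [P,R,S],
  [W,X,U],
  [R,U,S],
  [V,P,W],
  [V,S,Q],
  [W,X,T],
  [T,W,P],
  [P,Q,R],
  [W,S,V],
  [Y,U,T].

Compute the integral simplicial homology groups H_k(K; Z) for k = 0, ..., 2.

H_0 ≅ Z,  H_1 ≅ Z ⊕ Z/2Z,  H_2 = 0.

Take the total order P < Q < R < S < T < U < V < W < X < Y on the vertex set. Then K (dimension 2) consists of the simplices:

  0-simplices (10): P, Q, R, S, T, U, V, W, X, Y
  1-simplices (30): PQ, PR, PS, PT, PV, PW, PY, QR, QS, QV, QX, QY, RS, RT, RU, RX, SU, SV, SW, SY, TU, TW, TX, TY, UW, UX, UY, VW, WX, XY
  2-simplices (20): PQR, PQV, PRS, PSY, PTW, PTY, PVW, QRX, QSV, QSY, QXY, RSU, RTU, RTX, SUW, SVW, TUY, TWX, UWX, UXY

giving chain groups C_0 ≅ Z^10, C_1 ≅ Z^30, C_2 ≅ Z^20.

Boundary ∂_1: C_1 → C_0 is given by ∂[p,q] = [q] − [p]. For instance
  ∂TW = W − T.
The resulting 10×30 matrix has rank 9, and its Smith normal form has invariant factors (1,1,1,1,1,1,1,1,1).

∂_2: C_2 → C_1 acts by ∂[p,q,r] = [q,r] − [p,r] + [p,q]. For instance
  ∂UWX = WX − UX + UW,
  ∂SUW = UW − SW + SU.
The 30×20 boundary matrix has rank 20 and Smith normal form diag(1,1,1,1,1,1,1,1,1,1,1,1,1,1,1,1,1,1,1,2).

Computing H_k = (kernel of ∂_k) / (image of ∂_{k+1}):

  H_0: rank C_0 − rank ∂_1 = 10 − 9 = 1, and the invariant factors of ∂_1 are all 1, so H_0 = Z.
  H_1: rank ker ∂_1 − rank ∂_2 = (30 − 9) − 20 = 1, and ∂_2 has invariant factor 2 > 1, so H_1 = Z ⊕ Z/2Z.
  H_2: rank ker ∂_2 − rank ∂_3 = (20 − 20) − 0 = 0, and there is no ∂_3, so H_2 = 0.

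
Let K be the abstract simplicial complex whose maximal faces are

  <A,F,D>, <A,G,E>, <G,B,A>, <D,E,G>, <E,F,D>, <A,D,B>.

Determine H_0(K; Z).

Fix the vertex order A < B < D < E < F < G and write every simplex with vertices in increasing order. Then dim K = 2 and the simplices of K are:

  0-simplices (6): A, B, D, E, F, G
  1-simplices (12): AB, AD, AE, AF, AG, BD, BG, DE, DF, DG, EF, EG
  2-simplices (6): ABD, ABG, ADF, AEG, DEF, DEG

Hence C_0 ≅ Z^6, C_1 ≅ Z^12, C_2 ≅ Z^6.

The boundary map ∂_1: C_1 → C_0 is given by ∂[p,q] = [q] − [p].
The 6×12 boundary matrix has rank 5 and Smith normal form diag(1,1,1,1,1).

Boundary ∂_2: C_2 → C_1 acts by ∂[p,q,r] = [q,r] − [p,r] + [p,q]. For instance
  ∂DEF = EF − DF + DE,
  ∂DEG = EG − DG + DE.
The 12×6 boundary matrix has rank 6 and Smith normal form diag(1,1,1,1,1,1).

Computing H_k = (kernel of ∂_k) / (image of ∂_{k+1}):

  H_0: rank C_0 − rank ∂_1 = 6 − 5 = 1, and the invariant factors of ∂_1 are all 1, so H_0 = Z.

H_0 ≅ Z.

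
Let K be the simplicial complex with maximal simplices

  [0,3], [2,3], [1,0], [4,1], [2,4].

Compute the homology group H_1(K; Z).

Take the total order 0 < 1 < 2 < 3 < 4 on the vertex set. Then K (dimension 1) consists of the simplices:

  0-simplices (5): [0], [1], [2], [3], [4]
  1-simplices (5): [0,1], [0,3], [1,4], [2,3], [2,4]

Hence C_0 ≅ Z^5, C_1 ≅ Z^5.

Boundary ∂_1: C_1 → C_0 maps an edge to its endpoints' difference, ∂[p,q] = q − p. For instance
  ∂[0,3] = [3] − [0].
This gives a 5×5 integer matrix of rank 4; reducing to Smith normal form yields diagonal entries (1,1,1,1).

Reading off H_k = ker ∂_k / im ∂_{k+1}:

  H_1: rank ker ∂_1 − rank ∂_2 = (5 − 4) − 0 = 1, and there is no ∂_2, so H_1 ≅ Z.

(K is a triangulation of the circle S^1.)

H_1 ≅ Z.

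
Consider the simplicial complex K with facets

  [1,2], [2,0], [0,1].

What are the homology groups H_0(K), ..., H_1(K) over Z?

H_0 ≅ Z,  H_1 ≅ Z.

Fix the vertex order 0 < 1 < 2 and write every simplex with vertices in increasing order. Then dim K = 1 and the simplices of K are:

  0-simplices (3): [0], [1], [2]
  1-simplices (3): [0,1], [0,2], [1,2]

Hence C_0 ≅ Z^3, C_1 ≅ Z^3.

∂_1: C_1 → C_0 maps an edge to its endpoints' difference, ∂[p,q] = q − p.
The 3×3 boundary matrix has rank 2 and Smith normal form diag(1,1).

Reading off H_k = ker ∂_k / im ∂_{k+1}:

  H_0: rank C_0 − rank ∂_1 = 3 − 2 = 1, and the invariant factors of ∂_1 are all 1, so H_0 = Z.
  H_1: rank ker ∂_1 − rank ∂_2 = (3 − 2) − 0 = 1, and there is no ∂_2, so H_1 = Z.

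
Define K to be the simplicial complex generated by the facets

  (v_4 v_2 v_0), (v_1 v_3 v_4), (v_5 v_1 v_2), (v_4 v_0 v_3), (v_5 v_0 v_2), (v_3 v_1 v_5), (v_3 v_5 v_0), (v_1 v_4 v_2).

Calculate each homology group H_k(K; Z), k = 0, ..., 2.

Order the vertices as v_0 < v_1 < v_2 < v_3 < v_4 < v_5. Listing each simplex with vertices in this order, K has dimension 2 with simplices:

  0-simplices (6): [v_0], [v_1], [v_2], [v_3], [v_4], [v_5]
  1-simplices (12): [v_0,v_2], [v_0,v_3], [v_0,v_4], [v_0,v_5], [v_1,v_2], [v_1,v_3], [v_1,v_4], [v_1,v_5], [v_2,v_4], [v_2,v_5], [v_3,v_4], [v_3,v_5]
  2-simplices (8): [v_0,v_2,v_4], [v_0,v_2,v_5], [v_0,v_3,v_4], [v_0,v_3,v_5], [v_1,v_2,v_4], [v_1,v_2,v_5], [v_1,v_3,v_4], [v_1,v_3,v_5]

Hence C_0 ≅ Z^6, C_1 ≅ Z^12, C_2 ≅ Z^8.

The boundary map ∂_1: C_1 → C_0 sends each edge [p,q] (with p < q) to q − p. For instance
  ∂[v_0,v_3] = [v_3] − [v_0].
The 6×12 boundary matrix has rank 5 and Smith normal form diag(1,1,1,1,1).

The boundary map ∂_2: C_2 → C_1 sends each 2-simplex [p,q,r] to [q,r] − [p,r] + [p,q]. For instance
  ∂[v_1,v_3,v_4] = [v_3,v_4] − [v_1,v_4] + [v_1,v_3],
  ∂[v_1,v_3,v_5] = [v_3,v_5] − [v_1,v_5] + [v_1,v_3].
The resulting 12×8 matrix has rank 7, and its Smith normal form has invariant factors (1,1,1,1,1,1,1).

Reading off H_k = ker ∂_k / im ∂_{k+1}:

  H_0: rank C_0 − rank ∂_1 = 6 − 5 = 1, and the invariant factors of ∂_1 are all 1, so H_0 ≅ Z.
  H_1: rank ker ∂_1 − rank ∂_2 = (12 − 5) − 7 = 0, and the invariant factors of ∂_2 are all 1, so H_1 ≅ 0.
  H_2: rank ker ∂_2 − rank ∂_3 = (8 − 7) − 0 = 1, and there is no ∂_3, so H_2 ≅ Z.

(K is a triangulation of the 2-sphere S^2.)

H_0 = Z,  H_1 = 0,  H_2 = Z.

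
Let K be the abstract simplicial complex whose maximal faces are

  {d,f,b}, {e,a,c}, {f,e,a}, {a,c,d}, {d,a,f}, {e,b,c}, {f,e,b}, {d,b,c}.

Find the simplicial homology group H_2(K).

Fix the vertex order a < b < c < d < e < f and write every simplex with vertices in increasing order. Then dim K = 2 and the simplices of K are:

  0-simplices (6): a, b, c, d, e, f
  1-simplices (12): ac, ad, ae, af, bc, bd, be, bf, cd, ce, df, ef
  2-simplices (8): acd, ace, adf, aef, bcd, bce, bdf, bef

giving chain groups C_0 ≅ Z^6, C_1 ≅ Z^12, C_2 ≅ Z^8.

The boundary map ∂_1: C_1 → C_0 sends each edge [p,q] (with p < q) to q − p.
The resulting 6×12 matrix has rank 5, and its Smith normal form has invariant factors (1,1,1,1,1).

∂_2: C_2 → C_1 sends each 2-simplex [p,q,r] to [q,r] − [p,r] + [p,q]. For instance
  ∂bce = ce − be + bc,
  ∂acd = cd − ad + ac.
The resulting 12×8 matrix has rank 7, and its Smith normal form has invariant factors (1,1,1,1,1,1,1).

Computing H_k = (kernel of ∂_k) / (image of ∂_{k+1}):

  H_2: rank ker ∂_2 − rank ∂_3 = (8 − 7) − 0 = 1, and there is no ∂_3, so H_2 ≅ Z.

H_2 ≅ Z.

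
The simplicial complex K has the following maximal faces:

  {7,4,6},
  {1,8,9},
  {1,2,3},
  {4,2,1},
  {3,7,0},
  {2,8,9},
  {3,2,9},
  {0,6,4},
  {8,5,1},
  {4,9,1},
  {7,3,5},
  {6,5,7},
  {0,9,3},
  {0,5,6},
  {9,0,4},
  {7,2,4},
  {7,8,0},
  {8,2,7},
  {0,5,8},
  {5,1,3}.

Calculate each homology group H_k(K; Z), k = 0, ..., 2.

K has 10 vertices, 30 edges, 20 triangles.
rank ∂_0 = 0, rank ∂_1 = 9 ⇒ b_0 = 10 − 0 − 9 = 1; all invariant factors of ∂_1 are 1 so no torsion. So H_0 = Z.
rank ∂_1 = 9, rank ∂_2 = 20 ⇒ b_1 = 30 − 9 − 20 = 1; ∂_2 has invariant factor(s) [2] giving torsion. So H_1 = Z ⊕ Z/2.
rank ∂_2 = 20, rank ∂_3 = 0 ⇒ b_2 = 20 − 20 − 0 = 0. So H_2 = 0.

H_0 ≅ Z,  H_1 ≅ Z ⊕ Z/2,  H_2 = 0.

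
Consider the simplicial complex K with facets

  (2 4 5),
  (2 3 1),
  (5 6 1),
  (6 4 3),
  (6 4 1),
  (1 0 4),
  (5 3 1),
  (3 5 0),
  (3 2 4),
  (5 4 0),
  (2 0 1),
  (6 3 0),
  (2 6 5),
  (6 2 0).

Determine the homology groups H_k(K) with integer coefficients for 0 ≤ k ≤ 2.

Fix the vertex order 0 < 1 < 2 < 3 < 4 < 5 < 6 and write every simplex with vertices in increasing order. Then dim K = 2 and the simplices of K are:

  0-simplices (7): [0], [1], [2], [3], [4], [5], [6]
  1-simplices (21): [0,1], [0,2], [0,3], [0,4], [0,5], [0,6], [1,2], [1,3], [1,4], [1,5], [1,6], [2,3], [2,4], [2,5], [2,6], [3,4], [3,5], [3,6], [4,5], [4,6], [5,6]
  2-simplices (14): [0,1,2], [0,1,4], [0,2,6], [0,3,5], [0,3,6], [0,4,5], [1,2,3], [1,3,5], [1,4,6], [1,5,6], [2,3,4], [2,4,5], [2,5,6], [3,4,6]

Hence C_0 ≅ Z^7, C_1 ≅ Z^21, C_2 ≅ Z^14.

∂_1: C_1 → C_0 maps an edge to its endpoints' difference, ∂[p,q] = q − p. For instance
  ∂[2,6] = [6] − [2].
The resulting 7×21 matrix has rank 6, and its Smith normal form has invariant factors (1,1,1,1,1,1).

The boundary map ∂_2: C_2 → C_1 acts by ∂[p,q,r] = [q,r] − [p,r] + [p,q]. For instance
  ∂[0,3,5] = [3,5] − [0,5] + [0,3],
  ∂[3,4,6] = [4,6] − [3,6] + [3,4].
The resulting 21×14 matrix has rank 13, and its Smith normal form has invariant factors (1,1,1,1,1,1,1,1,1,1,1,1,1).

Now H_k = ker ∂_k / im ∂_{k+1}, so:

  H_0: rank C_0 − rank ∂_1 = 7 − 6 = 1, and the invariant factors of ∂_1 are all 1, so H_0 ≅ Z.
  H_1: rank ker ∂_1 − rank ∂_2 = (21 − 6) − 13 = 2, and the invariant factors of ∂_2 are all 1, so H_1 ≅ Z^2.
  H_2: rank ker ∂_2 − rank ∂_3 = (14 − 13) − 0 = 1, and there is no ∂_3, so H_2 ≅ Z.

(K is a triangulation of the torus T^2.)

H_0 ≅ Z,  H_1 ≅ Z^2,  H_2 ≅ Z.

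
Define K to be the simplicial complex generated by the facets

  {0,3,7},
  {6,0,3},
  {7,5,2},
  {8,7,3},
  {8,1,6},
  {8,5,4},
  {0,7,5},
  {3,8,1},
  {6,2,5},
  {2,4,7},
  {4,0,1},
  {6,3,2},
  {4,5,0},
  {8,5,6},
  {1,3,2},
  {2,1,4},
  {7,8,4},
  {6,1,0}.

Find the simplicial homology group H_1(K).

H_1 = Z × Z/2.

Take the total order 0 < 1 < 2 < 3 < 4 < 5 < 6 < 7 < 8 on the vertex set. Then K (dimension 2) consists of the simplices:

  0-simplices (9): [0], [1], [2], [3], [4], [5], [6], [7], [8]
  1-simplices (27): (27 of them)
  2-simplices (18): [0,1,4], [0,1,6], [0,3,6], [0,3,7], [0,4,5], [0,5,7], [1,2,3], [1,2,4], [1,3,8], [1,6,8], [2,3,6], [2,4,7], [2,5,6], [2,5,7], [3,7,8], [4,5,8], [4,7,8], [5,6,8]

so the chain groups are C_0 ≅ Z^9, C_1 ≅ Z^27, C_2 ≅ Z^18.

Boundary ∂_1: C_1 → C_0 sends each edge [p,q] (with p < q) to q − p. For instance
  ∂[1,4] = [4] − [1].
This gives a 9×27 integer matrix of rank 8; reducing to Smith normal form yields diagonal entries (1,1,1,1,1,1,1,1).

The boundary map ∂_2: C_2 → C_1 acts by ∂[p,q,r] = [q,r] − [p,r] + [p,q]. For instance
  ∂[1,6,8] = [6,8] − [1,8] + [1,6],
  ∂[4,7,8] = [7,8] − [4,8] + [4,7].
The 27×18 boundary matrix has rank 18 and Smith normal form diag(1,1,1,1,1,1,1,1,1,1,1,1,1,1,1,1,1,2).

Now H_k = ker ∂_k / im ∂_{k+1}, so:

  H_1: rank ker ∂_1 − rank ∂_2 = (27 − 8) − 18 = 1, and ∂_2 has invariant factor 2 > 1, so H_1 ≅ Z × Z/2.

(K is a triangulation of the Klein bottle.)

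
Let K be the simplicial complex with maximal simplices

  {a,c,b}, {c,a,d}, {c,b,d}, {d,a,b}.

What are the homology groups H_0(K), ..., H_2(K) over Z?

Order the vertices as a < b < c < d. Listing each simplex with vertices in this order, K has dimension 2 with simplices:

  0-simplices (4): a, b, c, d
  1-simplices (6): ab, ac, ad, bc, bd, cd
  2-simplices (4): abc, abd, acd, bcd

giving chain groups C_0 ≅ Z^4, C_1 ≅ Z^6, C_2 ≅ Z^4.

∂_1: C_1 → C_0 maps an edge to its endpoints' difference, ∂[p,q] = q − p.
As a 4×6 matrix over Z this has rank 3, with invariant factors (1,1,1).

The boundary map ∂_2: C_2 → C_1 acts by ∂[p,q,r] = [q,r] − [p,r] + [p,q]. For instance
  ∂bcd = cd − bd + bc,
  ∂abc = bc − ac + ab.
As a 6×4 matrix over Z this has rank 3, with invariant factors (1,1,1).

Reading off H_k = ker ∂_k / im ∂_{k+1}:

  H_0: rank C_0 − rank ∂_1 = 4 − 3 = 1, and the invariant factors of ∂_1 are all 1, so H_0 = Z.
  H_1: rank ker ∂_1 − rank ∂_2 = (6 − 3) − 3 = 0, and the invariant factors of ∂_2 are all 1, so H_1 = 0.
  H_2: rank ker ∂_2 − rank ∂_3 = (4 − 3) − 0 = 1, and there is no ∂_3, so H_2 = Z.

As a check, the Euler characteristic is 4 − 6 + 4 = 2, which agrees with 1 − 0 + 1 = 2.
(K is a triangulation of the 2-sphere S^2.)

H_0 ≅ Z,  H_1 = 0,  H_2 ≅ Z.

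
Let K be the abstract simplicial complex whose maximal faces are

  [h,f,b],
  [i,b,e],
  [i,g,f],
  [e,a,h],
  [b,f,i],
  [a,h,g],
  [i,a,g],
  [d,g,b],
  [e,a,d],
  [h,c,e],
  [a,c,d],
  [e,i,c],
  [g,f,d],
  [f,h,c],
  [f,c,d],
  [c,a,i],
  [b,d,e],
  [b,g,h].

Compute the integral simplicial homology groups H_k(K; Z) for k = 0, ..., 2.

Order the vertices as a < b < c < d < e < f < g < h < i. Listing each simplex with vertices in this order, K has dimension 2 with simplices:

  0-simplices (9): a, b, c, d, e, f, g, h, i
  1-simplices (27): ac, ad, ae, ag, ah, ai, bd, be, bf, bg, bh, bi, cd, ce, cf, ch, ci, de, df, dg, eh, ei, fg, fh, fi, gh, gi
  2-simplices (18): acd, aci, ade, aeh, agh, agi, bde, bdg, bei, bfh, bfi, bgh, cdf, ceh, cei, cfh, dfg, fgi

so the chain groups are C_0 ≅ Z^9, C_1 ≅ Z^27, C_2 ≅ Z^18.

The boundary map ∂_1: C_1 → C_0 sends each edge [p,q] (with p < q) to q − p. For instance
  ∂be = e − b.
As a 9×27 matrix over Z this has rank 8, with invariant factors (1,1,1,1,1,1,1,1).

∂_2: C_2 → C_1 acts by ∂[p,q,r] = [q,r] − [p,r] + [p,q]. For instance
  ∂bgh = gh − bh + bg,
  ∂ceh = eh − ch + ce.
As a 27×18 matrix over Z this has rank 18, with invariant factors (1,1,1,1,1,1,1,1,1,1,1,1,1,1,1,1,1,2).

From H_k ≅ ker(∂_k) / im(∂_{k+1}) we obtain:

  H_0: rank C_0 − rank ∂_1 = 9 − 8 = 1, and the invariant factors of ∂_1 are all 1, so H_0 ≅ Z.
  H_1: rank ker ∂_1 − rank ∂_2 = (27 − 8) − 18 = 1, and ∂_2 has invariant factor 2 > 1, so H_1 ≅ Z ⊕ Z/2Z.
  H_2: rank ker ∂_2 − rank ∂_3 = (18 − 18) − 0 = 0, and there is no ∂_3, so H_2 ≅ 0.

(K is a triangulation of the Klein bottle.)

H_0 = Z,  H_1 = Z ⊕ Z/2Z,  H_2 = 0.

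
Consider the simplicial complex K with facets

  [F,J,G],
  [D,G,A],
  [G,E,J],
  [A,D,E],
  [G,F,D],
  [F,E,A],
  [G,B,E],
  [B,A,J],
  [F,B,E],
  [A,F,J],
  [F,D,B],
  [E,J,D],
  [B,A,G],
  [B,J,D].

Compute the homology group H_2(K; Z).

We work with the vertex ordering A < B < D < E < F < G < J. The simplices of K, each written with vertices in increasing order, are:

  0-simplices (7): A, B, D, E, F, G, J
  1-simplices (21): AB, AD, AE, AF, AG, AJ, BD, BE, BF, BG, BJ, DE, DF, DG, DJ, EF, EG, EJ, FG, FJ, GJ
  2-simplices (14): ABG, ABJ, ADE, ADG, AEF, AFJ, BDF, BDJ, BEF, BEG, DEJ, DFG, EGJ, FGJ

so the chain groups are C_0 ≅ Z^7, C_1 ≅ Z^21, C_2 ≅ Z^14.

∂_1: C_1 → C_0 sends each edge [p,q] (with p < q) to q − p.
As a 7×21 matrix over Z this has rank 6, with invariant factors (1,1,1,1,1,1).

Boundary ∂_2: C_2 → C_1 maps a triangle to the signed sum of its edges. For instance
  ∂AEF = EF − AF + AE,
  ∂BDF = DF − BF + BD.
The resulting 21×14 matrix has rank 13, and its Smith normal form has invariant factors (1,1,1,1,1,1,1,1,1,1,1,1,1).

From H_k ≅ ker(∂_k) / im(∂_{k+1}) we obtain:

  H_2: rank ker ∂_2 − rank ∂_3 = (14 − 13) − 0 = 1, and there is no ∂_3, so H_2 = Z.

H_2 ≅ Z.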